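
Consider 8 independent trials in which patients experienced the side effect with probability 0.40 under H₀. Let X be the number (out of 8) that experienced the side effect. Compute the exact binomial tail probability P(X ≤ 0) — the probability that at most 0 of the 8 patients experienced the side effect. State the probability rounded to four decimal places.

X is binomial with n = 8 and p = 0.40.
P(X ≤ 0) = C(8,0)·0.40^0·0.60^8.
= 0.016796 = 0.0168.

P = 0.0168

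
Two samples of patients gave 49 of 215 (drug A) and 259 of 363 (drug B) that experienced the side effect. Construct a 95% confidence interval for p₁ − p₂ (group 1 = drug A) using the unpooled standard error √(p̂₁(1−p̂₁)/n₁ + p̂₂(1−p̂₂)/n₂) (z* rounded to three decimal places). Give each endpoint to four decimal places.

p̂₁ = 0.22791, p̂₂ = 0.71350, so the observed difference is -0.48559.
SE = √(0.000818444 + 0.000563136) = √0.001381580 = 0.037170.
z* = 1.960 at the 95% level. Margin = 1.960·0.037170 = 0.07285.
CI: -0.48559 ± 0.07285 = (-0.5584, -0.4127).

(-0.5584, -0.4127)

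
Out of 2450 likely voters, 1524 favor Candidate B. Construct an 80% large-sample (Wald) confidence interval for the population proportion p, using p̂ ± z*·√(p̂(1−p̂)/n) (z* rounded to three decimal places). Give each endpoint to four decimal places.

(0.6095, 0.6346)

The sample proportion is 1524/2450 = 0.62204.
Standard error of p̂: √(0.235106/2450) = √0.000095962 = 0.009796.
z* = 1.282 at the 80% level.
Margin of error: 1.282 × 0.009796 = 0.01256.
Interval: 0.62204 ± 0.01256 → (0.6095, 0.6346).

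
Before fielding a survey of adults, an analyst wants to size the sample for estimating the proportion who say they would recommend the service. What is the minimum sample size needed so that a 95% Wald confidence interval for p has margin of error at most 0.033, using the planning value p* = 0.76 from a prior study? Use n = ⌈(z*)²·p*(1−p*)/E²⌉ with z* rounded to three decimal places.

n = 644

z* = 1.960 at the 95% level.
p*(1−p*) = 0.1824.
(z*)²·p*(1−p*)/E² = 3.841600·0.1824/0.001089 = 643.442.
Rounding up, n = 644.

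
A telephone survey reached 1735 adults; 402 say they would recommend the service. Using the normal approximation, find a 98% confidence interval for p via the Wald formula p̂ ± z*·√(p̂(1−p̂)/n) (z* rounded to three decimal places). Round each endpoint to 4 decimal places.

Sample proportion p̂ = 402/1735 = 0.23170.
Standard error of p̂: √(0.178015/1735) = √0.000102602 = 0.010129.
z* = 2.326 at the 98% level.
Margin of error: 2.326 × 0.010129 = 0.02356.
CI: 0.23170 ± 0.02356 = (0.2081, 0.2553).

(0.2081, 0.2553)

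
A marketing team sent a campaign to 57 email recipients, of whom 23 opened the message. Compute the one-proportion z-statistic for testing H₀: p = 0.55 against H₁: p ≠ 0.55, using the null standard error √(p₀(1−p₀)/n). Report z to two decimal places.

With x = 23 successes in n = 57, p̂ = 0.40351.
Under H₀, SE = √(p₀(1−p₀)/n) = √(0.55·0.45/57) = √0.004342105 = 0.065895.
Test statistic: z = -0.14649/0.065895 = -2.22.

z = -2.22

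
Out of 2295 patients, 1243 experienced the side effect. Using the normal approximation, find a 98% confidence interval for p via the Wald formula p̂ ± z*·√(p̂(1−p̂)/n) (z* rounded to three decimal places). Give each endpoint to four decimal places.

(0.5174, 0.5658)

p̂ = 1243/2295 = 0.54161.
SE = √(p̂(1−p̂)/n) = √(0.248268/2295) = 0.010401.
For 98% confidence, z* = 2.326.
Margin of error: 2.326 × 0.010401 = 0.02419.
CI: 0.54161 ± 0.02419 = (0.5174, 0.5658).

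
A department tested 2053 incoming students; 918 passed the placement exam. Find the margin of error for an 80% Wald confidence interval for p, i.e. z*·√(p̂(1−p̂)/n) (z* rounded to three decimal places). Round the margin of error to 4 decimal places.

ME = 0.0141

The sample proportion is 918/2053 = 0.44715.
Standard error of p̂: √(0.247207/2053) = √0.000120413 = 0.010973.
z* = 1.282 at the 80% level.
So ME = 0.0141.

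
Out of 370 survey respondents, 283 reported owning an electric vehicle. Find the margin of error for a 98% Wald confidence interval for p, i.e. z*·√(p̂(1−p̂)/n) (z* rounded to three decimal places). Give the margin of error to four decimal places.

The sample proportion is 283/370 = 0.76486.
SE = √(p̂(1−p̂)/n) = √(0.179847/370) = 0.022047.
z* = 2.326 at the 98% level.
So ME = 0.0513.

ME = 0.0513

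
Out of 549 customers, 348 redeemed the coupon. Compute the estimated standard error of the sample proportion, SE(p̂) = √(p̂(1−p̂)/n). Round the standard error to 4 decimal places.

p̂ = 348/549 = 0.63388.
p̂(1−p̂) = 0.232076.
Dividing by n and taking the root: √0.000422725 = 0.0206.

SE = 0.0206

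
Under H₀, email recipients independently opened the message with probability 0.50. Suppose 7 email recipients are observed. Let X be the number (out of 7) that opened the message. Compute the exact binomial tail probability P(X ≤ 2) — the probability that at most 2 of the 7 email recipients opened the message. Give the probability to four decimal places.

X ~ Binomial(n=7, p=0.50).
P(X ≤ 2) = C(7,0)·0.50^0·0.50^7 + C(7,1)·0.50^1·0.50^6 + C(7,2)·0.50^2·0.50^5.
= 0.007812 + 0.054688 + 0.164062 = 0.2266.

P = 0.2266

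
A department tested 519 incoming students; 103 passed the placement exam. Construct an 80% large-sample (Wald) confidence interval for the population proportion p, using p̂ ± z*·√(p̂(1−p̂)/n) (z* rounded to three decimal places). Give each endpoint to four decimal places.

(0.1760, 0.2209)

The sample proportion is 103/519 = 0.19846.
SE = √(p̂(1−p̂)/n) = √(0.159073/519) = 0.017507.
z* = 1.282 at the 80% level.
Margin = 1.282·0.017507 = 0.02244.
So the interval runs from 0.1760 to 0.2209.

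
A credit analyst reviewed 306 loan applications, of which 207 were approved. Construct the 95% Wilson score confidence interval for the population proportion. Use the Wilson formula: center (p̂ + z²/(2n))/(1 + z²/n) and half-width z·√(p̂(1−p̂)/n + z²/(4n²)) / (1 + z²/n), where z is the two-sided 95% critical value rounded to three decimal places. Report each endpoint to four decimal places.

Here p̂ = 207/306 = 0.67647 and z = 1.960 (z² = 3.841600).
1 + z²/n = 1.012554.
Center = (0.67647 + 0.006277)/1.012554 = 0.67428.
Radicand: p̂(1−p̂)/n + z²/(4n²) = 0.000715223 + 0.000010257 = 0.000725480.
Half-width = z·√(radicand)/denom = 1.960·0.026935/1.012554 = 0.05214.
Interval: 0.67428 ± 0.05214 → (0.6221, 0.7264).

(0.6221, 0.7264)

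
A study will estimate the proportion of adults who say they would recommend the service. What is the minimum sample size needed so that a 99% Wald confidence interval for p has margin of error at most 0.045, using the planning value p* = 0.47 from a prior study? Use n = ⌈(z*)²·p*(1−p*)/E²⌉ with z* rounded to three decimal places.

n = 817

z* = 2.576 at the 99% level.
p*(1−p*) = 0.2491.
Required n before rounding: 6.635776 × 0.2491 / 0.045² = 816.282.
⌈816.282⌉ = 817.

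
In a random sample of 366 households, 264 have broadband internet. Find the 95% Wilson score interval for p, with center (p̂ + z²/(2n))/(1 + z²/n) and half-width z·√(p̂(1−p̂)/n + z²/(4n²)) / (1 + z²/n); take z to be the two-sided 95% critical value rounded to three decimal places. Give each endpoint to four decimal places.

p̂ = 264/366 = 0.72131; z = 1.960, so z² = 3.841600.
Denominator 1 + z²/n = 1 + 3.841600/366 = 1.010496.
Center = (0.72131 + 0.005248)/1.010496 = 0.71901.
Radicand: p̂(1−p̂)/n + z²/(4n²) = 0.000549238 + 0.000007170 = 0.000556408.
Half-width = 1.960·√0.000556408/1.010496 = 0.04575.
CI: 0.71901 ± 0.04575 = (0.6733, 0.7648).

(0.6733, 0.7648)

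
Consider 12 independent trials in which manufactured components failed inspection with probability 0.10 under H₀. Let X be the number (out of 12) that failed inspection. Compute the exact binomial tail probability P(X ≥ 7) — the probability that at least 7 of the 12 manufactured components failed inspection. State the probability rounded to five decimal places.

P = 0.00005

X is binomial with n = 12 and p = 0.10.
P(X ≥ 7) = Σ_{j=7}^{12} C(12,j)·0.10^j·0.90^{12−j}.
= 0.000047 + 0.000003 + 0.000000 + 0.000000 + 0.000000 + 0.000000 = 0.00005.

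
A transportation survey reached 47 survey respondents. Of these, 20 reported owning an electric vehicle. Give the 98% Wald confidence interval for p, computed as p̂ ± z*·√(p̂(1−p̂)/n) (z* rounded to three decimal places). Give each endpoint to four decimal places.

(0.2578, 0.5933)

p̂ = 20/47 = 0.42553.
SE(p̂) = √(0.42553·0.57447/47) = 0.072119.
The 98% critical value is z* = 2.326.
Margin of error: 2.326 × 0.072119 = 0.16775.
So the interval runs from 0.2578 to 0.5933.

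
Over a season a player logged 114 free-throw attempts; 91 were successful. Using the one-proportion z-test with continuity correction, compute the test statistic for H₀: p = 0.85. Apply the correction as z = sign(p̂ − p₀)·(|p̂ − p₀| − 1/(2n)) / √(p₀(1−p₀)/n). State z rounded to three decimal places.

z = -1.416

p̂ = 91/114 = 0.79825. p̂ − p₀ = -0.051754.
1/(2n) = 0.004386.
Corrected numerator: |-0.051754| − 0.004386 = 0.047368.
Under H₀, SE = √(p₀(1−p₀)/n) = √(0.85·0.15/114) = √0.001118421 = 0.033443.
z = −0.047368/0.033443 = -1.416.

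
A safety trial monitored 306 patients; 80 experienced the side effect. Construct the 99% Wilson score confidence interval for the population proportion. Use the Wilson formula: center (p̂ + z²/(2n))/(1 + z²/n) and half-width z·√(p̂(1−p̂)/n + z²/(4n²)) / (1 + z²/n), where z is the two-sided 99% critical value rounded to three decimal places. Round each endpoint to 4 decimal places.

Here p̂ = 80/306 = 0.26144 and z = 2.576 (z² = 6.635776).
Denominator 1 + z²/n = 1 + 6.635776/306 = 1.021686.
Center = (0.26144 + 0.010843)/1.021686 = 0.26650.
Radicand: p̂(1−p̂)/n + z²/(4n²) = 0.000631007 + 0.000017717 = 0.000648724.
Half-width = 2.576·√0.000648724/1.021686 = 0.06422.
Interval: 0.26650 ± 0.06422 → (0.2023, 0.3307).

(0.2023, 0.3307)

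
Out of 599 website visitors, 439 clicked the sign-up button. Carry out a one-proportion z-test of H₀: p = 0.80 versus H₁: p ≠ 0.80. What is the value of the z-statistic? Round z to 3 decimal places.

z = -4.106

Sample proportion p̂ = 439/599 = 0.73289.
Null standard error: √(0.80·0.20/599) = √0.000267112 = 0.016344.
z = (p̂ − p₀)/SE = (0.73289 − 0.80)/0.016344 = -4.106.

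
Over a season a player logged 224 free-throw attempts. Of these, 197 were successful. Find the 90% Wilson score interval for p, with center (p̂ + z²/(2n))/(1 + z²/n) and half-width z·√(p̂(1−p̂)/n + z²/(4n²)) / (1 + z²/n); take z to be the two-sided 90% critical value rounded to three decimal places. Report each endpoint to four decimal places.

Here p̂ = 197/224 = 0.87946 and z = 1.645 (z² = 2.706025).
1 + z²/n = 1.012080.
Adjusted center: (0.87946 + z²/(2n))/1.012080 = 0.87493.
Radicand: p̂(1−p̂)/n + z²/(4n²) = 0.000473245 + 0.000013483 = 0.000486728.
Half-width = z·√(radicand)/denom = 1.645·0.022062/1.012080 = 0.03586.
CI: 0.87493 ± 0.03586 = (0.8391, 0.9108).

(0.8391, 0.9108)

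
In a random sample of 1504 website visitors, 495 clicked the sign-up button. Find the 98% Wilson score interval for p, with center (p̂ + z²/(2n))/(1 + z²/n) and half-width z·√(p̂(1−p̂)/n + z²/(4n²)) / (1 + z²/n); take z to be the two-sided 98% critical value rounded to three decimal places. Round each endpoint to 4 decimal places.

p̂ = 495/1504 = 0.32912; z = 2.326, so z² = 5.410276.
Denominator 1 + z²/n = 1 + 5.410276/1504 = 1.003597.
Center = (0.32912 + 0.001799)/1.003597 = 0.32973.
Radicand: p̂(1−p̂)/n + z²/(4n²) = 0.000146809 + 0.000000598 = 0.000147407.
Half-width = z·√(radicand)/denom = 2.326·0.012141/1.003597 = 0.02814.
CI: 0.32973 ± 0.02814 = (0.3016, 0.3579).

(0.3016, 0.3579)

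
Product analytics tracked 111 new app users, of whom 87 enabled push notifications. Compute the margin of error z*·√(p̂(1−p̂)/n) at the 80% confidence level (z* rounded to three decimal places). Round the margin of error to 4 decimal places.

The sample proportion is 87/111 = 0.78378.
Standard error of p̂: √(0.169467/111) = √0.001526728 = 0.039073.
z* = 1.282 at the 80% level.
ME = 1.282·0.039073 = 0.0501.

ME = 0.0501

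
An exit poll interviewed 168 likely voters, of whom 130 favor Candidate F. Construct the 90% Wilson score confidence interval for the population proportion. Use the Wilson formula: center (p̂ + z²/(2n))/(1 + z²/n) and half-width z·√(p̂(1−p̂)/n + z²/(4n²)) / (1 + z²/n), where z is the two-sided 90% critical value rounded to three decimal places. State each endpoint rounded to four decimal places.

(0.7166, 0.8223)

p̂ = 130/168 = 0.77381; z = 1.645, so z² = 2.706025.
Denominator 1 + z²/n = 1 + 2.706025/168 = 1.016107.
Center = (0.77381 + 0.008054)/1.016107 = 0.76947.
Radicand: p̂(1−p̂)/n + z²/(4n²) = 0.001041835 + 0.000023969 = 0.001065804.
Half-width = z·√(radicand)/denom = 1.645·0.032647/1.016107 = 0.05285.
CI: 0.76947 ± 0.05285 = (0.7166, 0.8223).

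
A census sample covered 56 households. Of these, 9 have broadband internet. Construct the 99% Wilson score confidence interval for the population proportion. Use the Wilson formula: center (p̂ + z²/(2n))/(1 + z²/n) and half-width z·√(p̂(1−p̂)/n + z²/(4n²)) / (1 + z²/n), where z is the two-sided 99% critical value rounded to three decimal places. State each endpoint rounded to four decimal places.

(0.0718, 0.3215)

p̂ = 9/56 = 0.16071; z = 2.576, so z² = 6.635776.
1 + z²/n = 1.118496.
Center = (0.16071 + 0.059248)/1.118496 = 0.19666.
Radicand: p̂(1−p̂)/n + z²/(4n²) = 0.002408664 + 0.000529000 = 0.002937664.
Half-width = z·√(radicand)/denom = 2.576·0.054200/1.118496 = 0.12483.
CI: 0.19666 ± 0.12483 = (0.0718, 0.3215).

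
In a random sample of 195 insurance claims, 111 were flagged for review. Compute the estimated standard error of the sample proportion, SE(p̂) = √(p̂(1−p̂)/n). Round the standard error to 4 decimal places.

SE = 0.0355

p̂ = 111/195 = 0.56923.
p̂(1−p̂) = 0.245207.
Dividing by n and taking the root: √0.001257472 = 0.0355.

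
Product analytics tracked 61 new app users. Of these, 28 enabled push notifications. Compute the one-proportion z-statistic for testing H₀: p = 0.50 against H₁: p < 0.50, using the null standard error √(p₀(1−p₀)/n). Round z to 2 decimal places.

p̂ = 28/61 = 0.45902.
Under H₀, SE = √(p₀(1−p₀)/n) = √(0.50·0.50/61) = √0.004098361 = 0.064018.
z = (p̂ − p₀)/SE = (0.45902 − 0.50)/0.064018 = -0.64.

z = -0.64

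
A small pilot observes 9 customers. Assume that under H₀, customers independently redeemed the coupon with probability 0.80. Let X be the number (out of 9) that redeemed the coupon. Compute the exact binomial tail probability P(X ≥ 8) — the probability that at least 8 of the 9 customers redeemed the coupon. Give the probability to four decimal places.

X is binomial with n = 9 and p = 0.80.
P(X ≥ 8) = C(9,8)·0.80^8·0.20^1 + C(9,9)·0.80^9·0.20^0.
= 0.301990 + 0.134218 = 0.4362.

P = 0.4362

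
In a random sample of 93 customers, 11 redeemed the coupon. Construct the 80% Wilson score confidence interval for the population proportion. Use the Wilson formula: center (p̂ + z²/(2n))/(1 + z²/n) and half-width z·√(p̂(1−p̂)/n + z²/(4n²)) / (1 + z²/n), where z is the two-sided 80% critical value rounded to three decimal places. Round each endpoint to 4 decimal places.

p̂ = 11/93 = 0.11828; z = 1.282, so z² = 1.643524.
1 + z²/n = 1.017672.
Adjusted center: (0.11828 + z²/(2n))/1.017672 = 0.12491.
Radicand: p̂(1−p̂)/n + z²/(4n²) = 0.001121393 + 0.000047506 = 0.001168899.
Half-width = 1.282·√0.001168899/1.017672 = 0.04307.
Interval: 0.12491 ± 0.04307 → (0.0818, 0.1680).

(0.0818, 0.1680)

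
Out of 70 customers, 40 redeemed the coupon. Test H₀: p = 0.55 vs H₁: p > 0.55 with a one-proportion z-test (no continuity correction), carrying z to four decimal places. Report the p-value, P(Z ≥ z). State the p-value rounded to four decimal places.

p-value = 0.3593

The sample proportion is 40/70 = 0.57143.
SE₀ = √(0.55·0.45/70) = 0.059462.
z = (p̂ − p₀)/SE = (40/70 − 0.55)/0.059462 ≈ 0.3604.
p-value = P(Z ≥ z) with z = 0.3604 → 0.3593.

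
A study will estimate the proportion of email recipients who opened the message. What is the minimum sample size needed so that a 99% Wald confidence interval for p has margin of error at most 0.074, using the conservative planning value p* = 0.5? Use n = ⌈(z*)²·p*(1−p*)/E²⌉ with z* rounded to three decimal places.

The 99% critical value is z* = 2.576.
p*(1−p*) = 0.50·0.50 = 0.2500.
(z*)²·p*(1−p*)/E² = 6.635776·0.2500/0.005476 = 302.948.
Rounding up, n = 303.

n = 303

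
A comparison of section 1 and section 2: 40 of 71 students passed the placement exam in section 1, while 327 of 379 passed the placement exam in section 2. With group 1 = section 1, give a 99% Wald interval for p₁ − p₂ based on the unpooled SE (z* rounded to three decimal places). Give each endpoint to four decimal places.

(-0.4577, -0.1411)

p̂₁ = 0.56338, p̂₂ = 0.86280, so the observed difference is -0.29942.
Unpooled SE = √(p̂₁(1−p̂₁)/n₁ + p̂₂(1−p̂₂)/n₂) = √(0.003464548 + 0.000312344) = 0.061456.
For 99% confidence, z* = 2.576. Margin = 2.576·0.061456 = 0.15831.
Interval: -0.29942 ± 0.15831 → (-0.4577, -0.1411).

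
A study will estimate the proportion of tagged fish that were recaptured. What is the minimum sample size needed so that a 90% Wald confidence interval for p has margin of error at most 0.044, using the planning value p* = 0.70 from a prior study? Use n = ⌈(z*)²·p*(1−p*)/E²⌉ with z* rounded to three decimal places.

The 90% critical value is z* = 1.645.
p*(1−p*) = 0.2100.
Required n before rounding: 2.706025 × 0.2100 / 0.044² = 293.525.
⌈293.525⌉ = 294.

n = 294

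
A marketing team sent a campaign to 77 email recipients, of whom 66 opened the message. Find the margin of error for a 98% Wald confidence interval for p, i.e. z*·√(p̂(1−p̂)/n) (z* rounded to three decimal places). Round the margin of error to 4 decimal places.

ME = 0.0928

With x = 66 successes in n = 77, p̂ = 0.85714.
Standard error of p̂: √(0.122449/77) = √0.001590246 = 0.039878.
z* = 2.326 at the 98% level.
Margin of error = z*·SE = 2.326 × 0.039878 = 0.0928.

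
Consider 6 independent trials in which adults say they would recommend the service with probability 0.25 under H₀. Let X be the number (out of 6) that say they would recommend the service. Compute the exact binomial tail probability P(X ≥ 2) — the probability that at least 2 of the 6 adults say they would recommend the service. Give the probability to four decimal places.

X ~ Binomial(n=6, p=0.25).
P(X ≥ 2) = Σ_{j=2}^{6} C(6,j)·0.25^j·0.75^{6−j}.
= 0.296631 + 0.131836 + 0.032959 + 0.004395 + 0.000244 = 0.4661.

P = 0.4661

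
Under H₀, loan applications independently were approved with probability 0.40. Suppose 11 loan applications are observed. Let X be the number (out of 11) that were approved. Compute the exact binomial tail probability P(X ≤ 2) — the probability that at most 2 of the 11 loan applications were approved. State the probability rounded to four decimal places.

X is binomial with n = 11 and p = 0.40.
P(X ≤ 2) = C(11,0)·0.40^0·0.60^11 + C(11,1)·0.40^1·0.60^10 + C(11,2)·0.40^2·0.60^9.
= 0.003628 + 0.026605 + 0.088684 = 0.1189.

P = 0.1189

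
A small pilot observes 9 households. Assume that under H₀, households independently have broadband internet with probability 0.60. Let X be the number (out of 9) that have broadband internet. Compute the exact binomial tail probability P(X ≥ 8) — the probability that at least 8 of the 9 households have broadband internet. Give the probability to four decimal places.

X is binomial with n = 9 and p = 0.60.
P(X ≥ 8) = C(9,8)·0.60^8·0.40^1 + C(9,9)·0.60^9·0.40^0.
= 0.060466 + 0.010078 = 0.0705.

P = 0.0705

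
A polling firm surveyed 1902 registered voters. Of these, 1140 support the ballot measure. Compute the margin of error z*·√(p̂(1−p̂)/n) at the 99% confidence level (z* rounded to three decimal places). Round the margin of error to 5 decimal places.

Sample proportion p̂ = 1140/1902 = 0.59937.
Standard error of p̂: √(0.240126/1902) = √0.000126249 = 0.011236.
The 99% critical value is z* = 2.576.
ME = 2.576·0.011236 = 0.02894.

ME = 0.02894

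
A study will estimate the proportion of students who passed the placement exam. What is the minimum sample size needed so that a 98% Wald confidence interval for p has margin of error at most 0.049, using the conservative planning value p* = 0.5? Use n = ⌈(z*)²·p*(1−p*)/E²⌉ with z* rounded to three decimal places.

n = 564

For 98% confidence, z* = 2.326.
p*(1−p*) = 0.50·0.50 = 0.2500.
(z*)²·p*(1−p*)/E² = 5.410276·0.2500/0.002401 = 563.336.
Rounding up, n = 564.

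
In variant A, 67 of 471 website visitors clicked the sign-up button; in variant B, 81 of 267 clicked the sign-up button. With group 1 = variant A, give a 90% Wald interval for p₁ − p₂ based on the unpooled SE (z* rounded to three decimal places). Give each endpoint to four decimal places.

(-0.2144, -0.1078)

p̂₁ = 0.14225, p̂₂ = 0.30337, so the observed difference is -0.16112.
Unpooled SE = √(p̂₁(1−p̂₁)/n₁ + p̂₂(1−p̂₂)/n₂) = √(0.000259056 + 0.000791524) = 0.032413.
z* = 1.645 at the 90% level. Margin = 1.645·0.032413 = 0.05332.
Interval: -0.16112 ± 0.05332 → (-0.2144, -0.1078).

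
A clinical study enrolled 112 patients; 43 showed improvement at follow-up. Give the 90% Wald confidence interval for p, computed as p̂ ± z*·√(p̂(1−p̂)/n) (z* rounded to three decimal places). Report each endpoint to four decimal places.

(0.3083, 0.4595)

The sample proportion is 43/112 = 0.38393.
SE(p̂) = √(0.38393·0.61607/112) = 0.045955.
For 90% confidence, z* = 1.645.
Margin = 1.645·0.045955 = 0.07560.
CI: 0.38393 ± 0.07560 = (0.3083, 0.4595).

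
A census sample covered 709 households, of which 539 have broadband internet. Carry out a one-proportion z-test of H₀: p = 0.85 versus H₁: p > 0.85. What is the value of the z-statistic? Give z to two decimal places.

z = -6.69

With x = 539 successes in n = 709, p̂ = 0.76023.
Null standard error: √(0.85·0.15/709) = √0.000179831 = 0.013410.
z = (0.76023 − 0.85)/0.013410 = -0.08977/0.013410 = -6.69.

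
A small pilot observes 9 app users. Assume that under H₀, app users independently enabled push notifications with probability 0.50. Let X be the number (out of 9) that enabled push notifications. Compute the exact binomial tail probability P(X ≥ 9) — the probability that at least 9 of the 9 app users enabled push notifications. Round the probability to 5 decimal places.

X is binomial with n = 9 and p = 0.50.
P(X ≥ 9) = C(9,9)·0.50^9·0.50^0.
= 0.001953 = 0.00195.

P = 0.00195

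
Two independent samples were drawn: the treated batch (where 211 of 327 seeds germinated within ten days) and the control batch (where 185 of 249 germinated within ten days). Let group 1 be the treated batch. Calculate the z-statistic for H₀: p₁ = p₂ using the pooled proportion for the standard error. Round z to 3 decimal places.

p̂₁ = 211/327 = 0.64526, p̂₂ = 185/249 = 0.74297.
Pooling: p̂ = 396/576 = 0.68750.
Pooled SE = √[0.2148438·0.00707417] ≈ 0.038985.
z = (p̂₁ − p̂₂)/SE = (0.64526 − 0.74297)/0.038985 = -0.09771/0.038985 = -2.506.

z = -2.506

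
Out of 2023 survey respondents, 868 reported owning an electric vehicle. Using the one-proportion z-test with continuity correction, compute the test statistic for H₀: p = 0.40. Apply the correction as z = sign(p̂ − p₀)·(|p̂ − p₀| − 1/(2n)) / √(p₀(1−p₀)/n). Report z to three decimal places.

z = 2.646

Sample proportion p̂ = 868/2023 = 0.42907. p̂ − p₀ = 0.029066.
Continuity correction 1/(2n) = 1/4046 = 0.000247.
Corrected numerator: |0.029066| − 0.000247 = 0.028819.
Under H₀, SE = √(p₀(1−p₀)/n) = √(0.40·0.60/2023) = √0.000118636 = 0.010892.
z = (+)0.028819/0.010892 = 2.646.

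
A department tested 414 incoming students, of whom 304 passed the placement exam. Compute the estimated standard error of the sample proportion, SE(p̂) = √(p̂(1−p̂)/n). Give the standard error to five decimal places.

SE = 0.02171

p̂ = 304/414 = 0.73430.
p̂(1−p̂) = 0.195104.
Dividing by n and taking the root: √0.000471266 = 0.02171.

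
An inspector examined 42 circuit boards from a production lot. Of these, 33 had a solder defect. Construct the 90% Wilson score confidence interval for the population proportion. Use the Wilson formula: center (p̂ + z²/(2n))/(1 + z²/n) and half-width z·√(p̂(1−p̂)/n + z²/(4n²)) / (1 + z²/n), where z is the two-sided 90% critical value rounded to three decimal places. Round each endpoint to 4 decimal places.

(0.6660, 0.8708)

p̂ = 33/42 = 0.78571; z = 1.645, so z² = 2.706025.
Denominator 1 + z²/n = 1 + 2.706025/42 = 1.064429.
Adjusted center: (0.78571 + z²/(2n))/1.064429 = 0.76842.
Radicand: p̂(1−p̂)/n + z²/(4n²) = 0.004008746 + 0.000383507 = 0.004392253.
Half-width = z·√(radicand)/denom = 1.645·0.066274/1.064429 = 0.10242.
CI: 0.76842 ± 0.10242 = (0.6660, 0.8708).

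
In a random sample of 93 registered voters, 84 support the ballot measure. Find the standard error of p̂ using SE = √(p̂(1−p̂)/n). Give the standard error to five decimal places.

SE = 0.03066

Sample proportion p̂ = 84/93 = 0.90323.
p̂(1−p̂) = 0.087406.
SE = √(0.087406/93) = 0.03066.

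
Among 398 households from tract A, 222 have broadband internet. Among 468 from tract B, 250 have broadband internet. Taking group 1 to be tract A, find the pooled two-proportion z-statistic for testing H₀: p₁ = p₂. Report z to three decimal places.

p̂₁ = 222/398 = 0.55779, p̂₂ = 250/468 = 0.53419.
Pooling: p̂ = 472/866 = 0.54503.
Pooled SE = √[0.2479719·0.00464931] ≈ 0.033954.
z = (p̂₁ − p̂₂)/SE = (0.55779 − 0.53419)/0.033954 = 0.02360/0.033954 = 0.695.

z = 0.695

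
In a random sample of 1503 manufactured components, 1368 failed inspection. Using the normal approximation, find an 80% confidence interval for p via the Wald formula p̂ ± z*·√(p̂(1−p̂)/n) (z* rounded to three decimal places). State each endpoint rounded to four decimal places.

(0.9007, 0.9196)

Sample proportion p̂ = 1368/1503 = 0.91018.
SE = √(p̂(1−p̂)/n) = √(0.081753/1503) = 0.007375.
z* = 1.282 at the 80% level.
Margin of error: 1.282 × 0.007375 = 0.00945.
So the interval runs from 0.9007 to 0.9196.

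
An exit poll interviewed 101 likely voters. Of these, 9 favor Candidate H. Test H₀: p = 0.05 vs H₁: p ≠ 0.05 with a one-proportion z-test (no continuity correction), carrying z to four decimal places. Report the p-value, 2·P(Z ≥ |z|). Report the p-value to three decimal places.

Sample proportion p̂ = 9/101 = 0.08911.
Null standard error: √(0.05·0.95/101) = √0.000470297 = 0.021686.
z = (p̂ − p₀)/SE = (9/101 − 0.05)/0.021686 ≈ 1.8034.
From the standard normal, 2·P(Z ≥ |z|) = 0.071.

p-value = 0.071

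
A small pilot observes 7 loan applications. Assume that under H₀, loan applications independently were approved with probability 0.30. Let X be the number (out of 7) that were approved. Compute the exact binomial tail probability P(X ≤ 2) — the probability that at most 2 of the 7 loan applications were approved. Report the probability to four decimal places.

P = 0.6471

X is binomial with n = 7 and p = 0.30.
P(X ≤ 2) = C(7,0)·0.30^0·0.70^7 + C(7,1)·0.30^1·0.70^6 + C(7,2)·0.30^2·0.70^5.
= 0.082354 + 0.247063 + 0.317652 = 0.6471.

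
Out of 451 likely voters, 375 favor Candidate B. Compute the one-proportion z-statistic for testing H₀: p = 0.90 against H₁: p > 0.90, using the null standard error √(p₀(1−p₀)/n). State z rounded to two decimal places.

p̂ = 375/451 = 0.83149.
Null standard error: √(0.90·0.10/451) = √0.000199557 = 0.014126.
z = (0.83149 − 0.90)/0.014126 = -0.06851/0.014126 = -4.85.

z = -4.85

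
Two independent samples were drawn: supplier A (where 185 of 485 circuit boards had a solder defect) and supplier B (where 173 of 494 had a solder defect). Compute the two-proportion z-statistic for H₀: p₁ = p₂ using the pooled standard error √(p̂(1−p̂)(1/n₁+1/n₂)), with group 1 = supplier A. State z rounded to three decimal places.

Sample proportions: p̂₁ = 185/485 = 0.38144 and p̂₂ = 173/494 = 0.35020.
Pooled p̂ = (185+173)/(485+494) = 358/979 = 0.36568.
SE = √[p̂(1−p̂)(1/n₁+1/n₂)] = √[0.36568·0.63432·(1/485+1/494)] ≈ 0.030787.
z = (p̂₁ − p̂₂)/SE = (0.38144 − 0.35020)/0.030787 = 0.03124/0.030787 = 1.015.

z = 1.015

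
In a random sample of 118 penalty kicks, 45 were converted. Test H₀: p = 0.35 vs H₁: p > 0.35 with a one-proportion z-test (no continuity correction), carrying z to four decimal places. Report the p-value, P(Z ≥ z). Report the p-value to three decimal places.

p-value = 0.238

p̂ = 45/118 = 0.38136.
Null standard error: √(0.35·0.65/118) = √0.001927966 = 0.043909.
Test statistic (full precision, shown to 4 dp): z = (45/118 − 0.35)/SE₀ ≈ 0.7141.
p-value = P(Z ≥ z) with z = 0.7141 → 0.238.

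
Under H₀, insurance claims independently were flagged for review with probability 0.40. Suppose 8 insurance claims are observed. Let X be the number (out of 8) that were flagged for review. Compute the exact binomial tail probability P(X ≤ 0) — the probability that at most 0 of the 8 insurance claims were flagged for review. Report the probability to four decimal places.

X ~ Binomial(n=8, p=0.40).
P(X ≤ 0) = C(8,0)·0.40^0·0.60^8.
= 0.016796 = 0.0168.

P = 0.0168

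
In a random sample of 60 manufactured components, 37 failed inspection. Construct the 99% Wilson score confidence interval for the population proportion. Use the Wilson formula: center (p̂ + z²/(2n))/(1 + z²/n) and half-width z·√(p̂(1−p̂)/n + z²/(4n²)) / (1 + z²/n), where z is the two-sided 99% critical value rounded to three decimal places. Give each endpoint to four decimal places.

p̂ = 37/60 = 0.61667; z = 2.576, so z² = 6.635776.
1 + z²/n = 1.110596.
Center = (0.61667 + 0.055298)/1.110596 = 0.60505.
Radicand: p̂(1−p̂)/n + z²/(4n²) = 0.003939815 + 0.000460818 = 0.004400633.
Half-width = z·√(radicand)/denom = 2.576·0.066337/1.110596 = 0.15387.
So the interval runs from 0.4512 to 0.7589.

(0.4512, 0.7589)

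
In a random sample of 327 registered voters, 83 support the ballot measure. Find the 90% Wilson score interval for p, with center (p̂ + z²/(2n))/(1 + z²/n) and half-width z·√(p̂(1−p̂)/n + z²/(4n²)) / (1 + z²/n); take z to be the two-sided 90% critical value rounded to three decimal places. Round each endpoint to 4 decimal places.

(0.2164, 0.2953)

Here p̂ = 83/327 = 0.25382 and z = 1.645 (z² = 2.706025).
Denominator 1 + z²/n = 1 + 2.706025/327 = 1.008275.
Center = (0.25382 + 0.004138)/1.008275 = 0.25584.
Radicand: p̂(1−p̂)/n + z²/(4n²) = 0.000579195 + 0.000006327 = 0.000585522.
Half-width = z·√(radicand)/denom = 1.645·0.024198/1.008275 = 0.03948.
CI: 0.25584 ± 0.03948 = (0.2164, 0.2953).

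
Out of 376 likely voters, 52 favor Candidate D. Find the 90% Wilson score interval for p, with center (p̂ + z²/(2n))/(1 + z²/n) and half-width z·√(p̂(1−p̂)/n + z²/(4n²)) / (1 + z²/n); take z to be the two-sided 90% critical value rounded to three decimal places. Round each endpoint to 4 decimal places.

(0.1116, 0.1702)

p̂ = 52/376 = 0.13830; z = 1.645, so z² = 2.706025.
Denominator 1 + z²/n = 1 + 2.706025/376 = 1.007197.
Adjusted center: (0.13830 + z²/(2n))/1.007197 = 0.14088.
Radicand: p̂(1−p̂)/n + z²/(4n²) = 0.000316946 + 0.000004785 = 0.000321731.
Half-width = 1.645·√0.000321731/1.007197 = 0.02930.
CI: 0.14088 ± 0.02930 = (0.1116, 0.1702).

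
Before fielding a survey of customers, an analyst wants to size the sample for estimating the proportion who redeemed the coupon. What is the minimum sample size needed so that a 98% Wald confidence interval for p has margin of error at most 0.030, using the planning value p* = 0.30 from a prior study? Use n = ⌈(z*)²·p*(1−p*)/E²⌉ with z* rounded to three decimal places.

n = 1263

For 98% confidence, z* = 2.326.
p*(1−p*) = 0.30·0.70 = 0.2100.
Required n before rounding: 5.410276 × 0.2100 / 0.030² = 1262.398.
Rounding up, n = 1263.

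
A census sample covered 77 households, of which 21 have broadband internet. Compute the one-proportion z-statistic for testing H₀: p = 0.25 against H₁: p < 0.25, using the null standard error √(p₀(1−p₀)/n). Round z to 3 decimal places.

p̂ = 21/77 = 0.27273.
Under H₀, SE = √(p₀(1−p₀)/n) = √(0.25·0.75/77) = √0.002435065 = 0.049346.
z = (p̂ − p₀)/SE = (0.27273 − 0.25)/0.049346 = 0.461.

z = 0.461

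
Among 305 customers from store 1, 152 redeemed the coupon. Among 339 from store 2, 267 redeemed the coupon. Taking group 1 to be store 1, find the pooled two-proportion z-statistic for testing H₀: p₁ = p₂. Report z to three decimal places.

Sample proportions: p̂₁ = 152/305 = 0.49836 and p̂₂ = 267/339 = 0.78761.
Pooling: p̂ = 419/644 = 0.65062.
Pooled SE = √[0.2273133·0.00622854] ≈ 0.037628.
z = -0.28925/0.037628 = -7.687.

z = -7.687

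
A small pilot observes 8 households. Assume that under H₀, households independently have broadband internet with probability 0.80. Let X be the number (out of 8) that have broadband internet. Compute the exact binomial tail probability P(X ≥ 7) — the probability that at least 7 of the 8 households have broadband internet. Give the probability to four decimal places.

P = 0.5033

X ~ Binomial(n=8, p=0.80).
P(X ≥ 7) = C(8,7)·0.80^7·0.20^1 + C(8,8)·0.80^8·0.20^0.
= 0.335544 + 0.167772 = 0.5033.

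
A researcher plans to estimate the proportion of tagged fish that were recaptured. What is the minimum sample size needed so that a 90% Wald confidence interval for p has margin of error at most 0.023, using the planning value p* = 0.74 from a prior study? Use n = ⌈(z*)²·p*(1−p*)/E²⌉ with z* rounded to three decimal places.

z* = 1.645 at the 90% level.
p*(1−p*) = 0.1924.
(z*)²·p*(1−p*)/E² = 2.706025·0.1924/0.000529 = 984.195.
⌈984.195⌉ = 985.

n = 985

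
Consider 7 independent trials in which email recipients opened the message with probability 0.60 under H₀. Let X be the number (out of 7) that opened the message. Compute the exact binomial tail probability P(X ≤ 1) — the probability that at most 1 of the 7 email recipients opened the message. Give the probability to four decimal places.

X ~ Binomial(n=7, p=0.60).
P(X ≤ 1) = C(7,0)·0.60^0·0.40^7 + C(7,1)·0.60^1·0.40^6.
= 0.001638 + 0.017203 = 0.0188.

P = 0.0188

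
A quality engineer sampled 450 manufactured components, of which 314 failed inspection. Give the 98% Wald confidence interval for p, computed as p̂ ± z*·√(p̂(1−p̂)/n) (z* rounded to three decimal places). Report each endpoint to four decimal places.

(0.6474, 0.7481)

The sample proportion is 314/450 = 0.69778.
Standard error of p̂: √(0.210884/450) = √0.000468631 = 0.021648.
For 98% confidence, z* = 2.326.
Margin of error: 2.326 × 0.021648 = 0.05035.
So the interval runs from 0.6474 to 0.7481.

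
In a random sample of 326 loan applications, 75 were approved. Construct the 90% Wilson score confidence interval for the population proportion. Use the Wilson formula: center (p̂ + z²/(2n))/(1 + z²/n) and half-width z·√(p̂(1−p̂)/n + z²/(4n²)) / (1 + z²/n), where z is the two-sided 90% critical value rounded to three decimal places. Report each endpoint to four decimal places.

p̂ = 75/326 = 0.23006; z = 1.645, so z² = 2.706025.
1 + z²/n = 1.008301.
Center = (0.23006 + 0.004150)/1.008301 = 0.23228.
Radicand: p̂(1−p̂)/n + z²/(4n²) = 0.000543353 + 0.000006366 = 0.000549719.
Half-width = z·√(radicand)/denom = 1.645·0.023446/1.008301 = 0.03825.
Interval: 0.23228 ± 0.03825 → (0.1940, 0.2705).

(0.1940, 0.2705)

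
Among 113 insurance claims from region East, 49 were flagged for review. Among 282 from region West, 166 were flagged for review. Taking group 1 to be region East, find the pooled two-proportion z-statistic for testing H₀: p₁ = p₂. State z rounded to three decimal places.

p̂₁ = 49/113 = 0.43363, p̂₂ = 166/282 = 0.58865.
Pooled p̂ = (49+166)/(113+282) = 215/395 = 0.54430.
Pooled SE = √[0.2480372·0.01239566] ≈ 0.055449.
z = (p̂₁ − p̂₂)/SE = (0.43363 − 0.58865)/0.055449 = -0.15502/0.055449 = -2.796.

z = -2.796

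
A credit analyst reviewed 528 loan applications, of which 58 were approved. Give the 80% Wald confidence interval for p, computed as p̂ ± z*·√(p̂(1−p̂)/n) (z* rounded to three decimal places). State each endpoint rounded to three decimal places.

(0.092, 0.127)

With x = 58 successes in n = 528, p̂ = 0.10985.
SE(p̂) = √(0.10985·0.89015/528) = 0.013609.
For 80% confidence, z* = 1.282.
Margin = 1.282·0.013609 = 0.01745.
CI: 0.10985 ± 0.01745 = (0.092, 0.127).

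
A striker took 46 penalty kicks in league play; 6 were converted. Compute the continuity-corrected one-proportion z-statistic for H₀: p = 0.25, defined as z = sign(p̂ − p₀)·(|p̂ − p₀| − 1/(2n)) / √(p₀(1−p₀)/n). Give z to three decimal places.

p̂ = 6/46 = 0.13043. p̂ − p₀ = -0.119565.
1/(2n) = 0.010870.
Corrected numerator: |-0.119565| − 0.010870 = 0.108695.
Under H₀, SE = √(p₀(1−p₀)/n) = √(0.25·0.75/46) = √0.004076087 = 0.063844.
z = −0.108695/0.063844 = -1.703.

z = -1.703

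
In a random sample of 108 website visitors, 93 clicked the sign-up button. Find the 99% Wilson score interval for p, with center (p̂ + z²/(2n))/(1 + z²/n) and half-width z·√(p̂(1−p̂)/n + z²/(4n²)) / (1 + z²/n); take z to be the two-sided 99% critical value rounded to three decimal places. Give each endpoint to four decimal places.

p̂ = 93/108 = 0.86111; z = 2.576, so z² = 6.635776.
1 + z²/n = 1.061442.
Center = (0.86111 + 0.030721)/1.061442 = 0.84021.
Radicand: p̂(1−p̂)/n + z²/(4n²) = 0.001107396 + 0.000142228 = 0.001249624.
Half-width = 2.576·√0.001249624/1.061442 = 0.08579.
CI: 0.84021 ± 0.08579 = (0.7544, 0.9260).

(0.7544, 0.9260)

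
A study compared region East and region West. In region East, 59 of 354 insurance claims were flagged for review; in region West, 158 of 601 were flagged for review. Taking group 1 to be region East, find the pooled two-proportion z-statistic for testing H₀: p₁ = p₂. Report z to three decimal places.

p̂₁ = 59/354 = 0.16667, p̂₂ = 158/601 = 0.26290.
Pooling: p̂ = 217/955 = 0.22723.
SE = √[p̂(1−p̂)(1/n₁+1/n₂)] = √[0.22723·0.77277·(1/354+1/601)] ≈ 0.028075.
z = (p̂₁ − p̂₂)/SE = (0.16667 − 0.26290)/0.028075 = -0.09623/0.028075 = -3.428.

z = -3.428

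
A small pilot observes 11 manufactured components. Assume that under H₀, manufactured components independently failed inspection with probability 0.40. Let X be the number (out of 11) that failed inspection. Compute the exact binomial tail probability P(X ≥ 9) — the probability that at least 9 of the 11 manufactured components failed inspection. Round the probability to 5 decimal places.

P = 0.00592

X is binomial with n = 11 and p = 0.40.
P(X ≥ 9) = C(11,9)·0.40^9·0.60^2 + C(11,10)·0.40^10·0.60^1 + C(11,11)·0.40^11·0.60^0.
= 0.005190 + 0.000692 + 0.000042 = 0.00592.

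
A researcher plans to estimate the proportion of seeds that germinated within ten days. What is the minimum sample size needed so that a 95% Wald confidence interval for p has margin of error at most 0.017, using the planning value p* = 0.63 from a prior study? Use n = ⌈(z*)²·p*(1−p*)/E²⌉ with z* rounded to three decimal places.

z* = 1.960 at the 95% level.
p*(1−p*) = 0.2331.
Required n before rounding: 3.841600 × 0.2331 / 0.017² = 3098.536.
Rounding up, n = 3099.

n = 3099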